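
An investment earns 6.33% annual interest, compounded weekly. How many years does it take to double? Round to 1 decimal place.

11.0 years

(1 + 0.00121731)^(52t) = 2.
52t = ln 2 / ln(1 + 0.00121731) ≈ 0.69315/0.00121657 ≈ 569.7565.
t ≈ 10.9569.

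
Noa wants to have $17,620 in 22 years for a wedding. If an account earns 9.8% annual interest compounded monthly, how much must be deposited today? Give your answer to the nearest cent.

Growth factor = (1 + 0.098/12)^264 ≈ 8.5612308674.
P = 17,620/8.5612308674 ≈ 2,058.1153.

$2,058.12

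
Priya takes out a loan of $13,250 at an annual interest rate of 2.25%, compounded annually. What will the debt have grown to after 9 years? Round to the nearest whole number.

Annual rate = 2.25% = 0.0225; years = 9.
A = 13,250·(1 + 0.0225)^9 ≈ 13,250·1.2217148425 ≈ 16,187.7217.

$16,188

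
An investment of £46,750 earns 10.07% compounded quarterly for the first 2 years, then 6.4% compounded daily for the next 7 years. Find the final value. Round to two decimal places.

£89,271.44

Phase 1: 46,750·(1 + 0.025175)^8 ≈ 57,038.1814.
Phase 2: 57,038.1814·(1 + 0.064/365)^2555 ≈ 89,271.4405.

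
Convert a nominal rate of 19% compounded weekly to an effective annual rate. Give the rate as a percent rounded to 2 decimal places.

20.88%

One year is 52 periods at 0.00365385 each: (1 + 0.00365385)^52 ≈ 1.208831.
EAR = 1.208831 − 1 ≈ 20.88309%.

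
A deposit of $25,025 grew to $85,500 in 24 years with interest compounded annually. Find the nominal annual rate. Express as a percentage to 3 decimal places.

5.253%

The 24-period growth factor is 85,500/25,025 = 3.41658.
r = 3.41658^(1/24) − 1 ≈ 0.0525264, i.e. 5.25264%.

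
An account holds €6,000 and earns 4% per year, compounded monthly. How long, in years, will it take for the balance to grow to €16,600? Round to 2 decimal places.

25.48 years

(1 + 0.00333333)^(12t) = 16,600/6,000 = 2.7667.
12t·ln(1 + 0.00333333) = ln(2.7667); 12t = 1.0176/0.00332779 ≈ 305.8015.
t ≈ 25.4835 years.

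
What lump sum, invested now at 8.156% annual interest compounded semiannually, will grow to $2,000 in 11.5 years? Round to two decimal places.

Periodic rate = 8.156%/2 = 0.04078; 23 periods.
P = 2,000/(1 + 0.04078)^23 ≈ 2,000/2.507584495 ≈ 797.5803.

$797.58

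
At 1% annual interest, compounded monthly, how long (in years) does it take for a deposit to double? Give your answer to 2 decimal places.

(1 + 0.000833333)^(12t) = 2.
12t = ln 2 / ln(1 + 0.000833333) ≈ 0.69315/0.000832986 ≈ 832.1231.
t ≈ 69.3436.

69.34 years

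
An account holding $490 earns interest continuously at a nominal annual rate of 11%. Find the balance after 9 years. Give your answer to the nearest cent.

$1,318.70

A = P·e^(rt) = 490·e^(0.11·9) = 490·e^0.99.
e^0.99 ≈ 2.691234472, so A ≈ 1,318.7049.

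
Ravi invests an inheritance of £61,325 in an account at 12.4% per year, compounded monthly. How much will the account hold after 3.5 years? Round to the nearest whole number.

£94,440

Growth factor = (1 + 0.124/12)^42 ≈ 1.5399854913.
A ≈ 61,325 × 1.5399854913 ≈ 94,439.6103.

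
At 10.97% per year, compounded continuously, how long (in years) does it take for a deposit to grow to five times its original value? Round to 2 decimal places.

e^(0.1097t) = 5, so 0.1097t = ln 5 ≈ 1.6094.
t ≈ 1.6094/0.1097 ≈ 14.6713.

14.67 years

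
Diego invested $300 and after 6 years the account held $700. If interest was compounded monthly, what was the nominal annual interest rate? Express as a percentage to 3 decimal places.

14.205%

The 72-period growth factor is 700/300 = 2.33333.
r/12 = 2.33333^(1/72) − 1 ≈ 0.0118375, so r ≈ 12·0.0118375 = 14.20505%.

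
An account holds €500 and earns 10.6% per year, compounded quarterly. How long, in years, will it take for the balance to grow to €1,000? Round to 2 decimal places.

6.63 years

(1 + 0.0265)^(4t) = 1,000/500 = 2.
4t·ln(1 + 0.0265) = ln(2); 4t = 0.69315/0.026155 ≈ 26.5016.
t ≈ 6.6254 years.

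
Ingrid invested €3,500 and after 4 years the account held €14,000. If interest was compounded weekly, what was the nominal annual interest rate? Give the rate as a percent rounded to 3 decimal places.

34.773%

(1 + r/52)^208 = 14,000/3,500 = 4.
1 + r/52 = 4^(1/208) ≈ 1.006687, so r/52 ≈ 0.00668714.
r ≈ 52·0.00668714 = 34.77311%.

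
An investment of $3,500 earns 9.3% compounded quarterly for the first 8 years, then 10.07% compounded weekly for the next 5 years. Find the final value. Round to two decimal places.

After 8 years at 9.3%: 3,500 × 2.0864890322 ≈ 7,302.7116.
Then 5 years at 10.07%: 7,302.7116 × 1.6536965326 ≈ 12,076.4689.

$12,076.47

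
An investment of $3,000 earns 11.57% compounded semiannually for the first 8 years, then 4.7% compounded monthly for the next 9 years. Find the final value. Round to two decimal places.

$11,252.64

Phase 1: 3,000·(1 + 0.05785)^16 ≈ 7,377.4572.
Phase 2: 7,377.4572·(1 + 0.047/12)^108 ≈ 11,252.6405.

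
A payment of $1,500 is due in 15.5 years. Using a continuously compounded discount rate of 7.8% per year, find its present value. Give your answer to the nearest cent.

P = A·e^(−rt) = 1,500·e^(−1.209).
e^(−1.209) ≈ 0.2984956259, so P ≈ 447.7434.

$447.74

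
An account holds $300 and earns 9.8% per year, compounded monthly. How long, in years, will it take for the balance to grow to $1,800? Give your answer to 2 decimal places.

18.36 years

We need (1 + 0.00816667)^(12t) = 6, so 12t = ln 6 / ln 1.008167 ≈ 220.2938.
t ≈ 220.2938/12 = 18.3578 years.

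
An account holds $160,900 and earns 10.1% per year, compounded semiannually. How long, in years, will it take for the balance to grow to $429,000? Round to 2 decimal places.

We need (1 + 0.0505)^(2t) = 2.6663, so 2t = ln 2.6663 / ln 1.0505 ≈ 19.9056.
t ≈ 19.9056/2 = 9.9528 years.

9.95 years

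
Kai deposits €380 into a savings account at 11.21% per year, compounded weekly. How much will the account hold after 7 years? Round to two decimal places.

€832.16

Periodic rate = 11.21%/52 = 0.00215577; periods = 52·7 = 364.
A = 380·(1 + 0.1121/52)^364 ≈ 380·2.18989894 ≈ 832.1616.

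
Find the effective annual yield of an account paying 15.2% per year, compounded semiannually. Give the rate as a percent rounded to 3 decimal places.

15.778%

EAR = (1 + 15.2%/2)^2 − 1 = (1 + 0.076)^2 − 1.
(1 + 0.076)^2 ≈ 1.157776, so EAR ≈ 15.77760%.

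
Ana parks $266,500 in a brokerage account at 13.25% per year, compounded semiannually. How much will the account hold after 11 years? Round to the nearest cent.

Growth factor = (1 + 0.06625)^22 ≈ 4.101086899932.
A ≈ 266,500 × 4.101086899932 ≈ 1,092,939.6588.

$1,092,939.66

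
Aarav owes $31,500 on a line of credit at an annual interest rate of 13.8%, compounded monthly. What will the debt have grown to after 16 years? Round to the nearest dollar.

$282,983

Periodic rate = 13.8%/12 = 0.0115; periods = 12·16 = 192.
A = 31,500·(1 + 0.0115)^192 ≈ 31,500·8.98359830461 ≈ 282,983.3466.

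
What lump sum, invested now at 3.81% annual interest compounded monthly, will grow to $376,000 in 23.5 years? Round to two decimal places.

Periodic rate = 3.81%/12 = 0.003175; 282 periods.
P = 376,000/(1 + 0.003175)^282 ≈ 376,000/2.44472253359 ≈ 153,800.6849.

$153,800.68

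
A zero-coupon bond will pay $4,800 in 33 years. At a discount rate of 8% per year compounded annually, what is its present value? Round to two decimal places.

Growth factor = (1 + 0.08)^33 ≈ 12.67604964.
P = 4,800/12.67604964 ≈ 378.6669.

$378.67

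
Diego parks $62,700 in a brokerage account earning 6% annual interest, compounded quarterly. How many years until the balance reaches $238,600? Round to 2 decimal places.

22.44 years

(1 + 0.015)^(4t) = 238,600/62,700 = 3.8054.
4t·ln(1 + 0.015) = ln(3.8054); 4t = 1.3364/0.0148886 ≈ 89.7617.
t ≈ 22.4404 years.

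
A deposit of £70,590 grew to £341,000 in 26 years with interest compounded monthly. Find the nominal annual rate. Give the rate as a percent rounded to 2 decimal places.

(1 + r/12)^312 = 341,000/70,590 = 4.83071.
1 + r/12 = 4.83071^(1/312) ≈ 1.005061, so r/12 ≈ 0.00506082.
r ≈ 12·0.00506082 = 6.07298%.

6.07%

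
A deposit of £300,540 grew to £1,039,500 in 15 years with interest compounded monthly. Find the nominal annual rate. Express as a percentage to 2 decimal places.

8.30%

The 180-period growth factor is 1,039,500/300,540 = 3.45877.
r/12 = 3.45877^(1/180) − 1 ≈ 0.00691779, so r ≈ 12·0.00691779 = 8.30134%.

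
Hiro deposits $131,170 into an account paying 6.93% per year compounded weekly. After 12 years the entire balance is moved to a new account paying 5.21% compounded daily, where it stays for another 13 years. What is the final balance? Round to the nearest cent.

$592,761.55

After 12 years at 6.93%: 131,170 × 2.29571962941 ≈ 301,129.5438.
Then 13 years at 5.21%: 301,129.5438 × 1.9684603044 ≈ 592,761.5534.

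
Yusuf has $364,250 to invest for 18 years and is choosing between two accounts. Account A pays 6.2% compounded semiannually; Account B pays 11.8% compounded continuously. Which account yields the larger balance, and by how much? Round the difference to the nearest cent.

A: (1 + 0.031)^36 ≈ 3.001317567002, so 364,250 × 3.001317567002 ≈ 1,093,229.9238.
B: e^(0.118·18) = e^2.124 ≈ 8.364528775693, so 364,250 × 8.364528775693 ≈ 3,046,779.6065.
Difference ≈ 1,953,549.6828 in favor of B.

Account B, by $1,953,549.68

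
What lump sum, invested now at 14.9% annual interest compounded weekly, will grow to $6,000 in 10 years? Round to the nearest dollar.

Periodic rate = 14.9%/52 = 0.00286538; 520 periods.
P = 6,000/(1 + 0.149/52)^520 ≈ 6,000/4.427651719 ≈ 1,355.1201.

$1,355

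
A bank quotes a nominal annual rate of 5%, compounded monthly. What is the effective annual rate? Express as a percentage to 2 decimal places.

One year is 12 periods at 0.00416667 each: (1 + 0.00416667)^12 ≈ 1.051162.
EAR = 1.051162 − 1 ≈ 5.11619%.

5.12%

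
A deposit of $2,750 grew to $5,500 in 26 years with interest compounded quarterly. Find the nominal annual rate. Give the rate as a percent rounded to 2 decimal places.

The 104-period growth factor is 5,500/2,750 = 2.
r/4 = 2^(1/104) − 1 ≈ 0.00668714, so r ≈ 4·0.00668714 = 2.67485%.

2.67%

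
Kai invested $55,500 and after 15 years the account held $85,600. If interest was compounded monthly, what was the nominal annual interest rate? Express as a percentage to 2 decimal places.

The 180-period growth factor is 85,600/55,500 = 1.54234.
r/12 = 1.54234^(1/180) − 1 ≈ 0.00241013, so r ≈ 12·0.00241013 = 2.89216%.

2.89%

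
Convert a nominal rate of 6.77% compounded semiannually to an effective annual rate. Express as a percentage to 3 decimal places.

6.885%

One year is 2 periods at 0.03385 each: (1 + 0.03385)^2 ≈ 1.068846.
EAR = 1.068846 − 1 ≈ 6.88458%.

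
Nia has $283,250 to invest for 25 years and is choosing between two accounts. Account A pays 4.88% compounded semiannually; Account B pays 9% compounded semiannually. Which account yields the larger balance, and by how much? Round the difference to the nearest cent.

A: (1 + 0.0244)^50 ≈ 3.33793972268, so 283,250 × 3.33793972268 ≈ 945,471.4264.
B: (1 + 0.045)^50 ≈ 9.03263627254, so 283,250 × 9.03263627254 ≈ 2,558,494.2242.
Difference ≈ 1,613,022.7977 in favor of B.

Account B, by $1,613,022.80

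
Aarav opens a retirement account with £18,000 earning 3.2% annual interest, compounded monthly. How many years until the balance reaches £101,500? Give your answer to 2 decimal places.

54.12 years

(1 + 0.00266667)^(12t) = 101,500/18,000 = 5.6389.
12t·ln(1 + 0.00266667) = ln(5.6389); 12t = 1.7297/0.00266312 ≈ 649.4971.
t ≈ 54.1248 years.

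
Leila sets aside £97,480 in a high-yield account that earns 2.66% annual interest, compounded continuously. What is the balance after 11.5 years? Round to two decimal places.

£132,362.88

A = P·e^(rt) = 97,480·e^(0.0266·11.5) = 97,480·e^0.3059.
e^0.3059 ≈ 1.35784651511, so A ≈ 132,362.8783.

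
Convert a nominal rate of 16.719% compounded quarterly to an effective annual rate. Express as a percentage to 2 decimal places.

One year is 4 periods at 0.0417975 each: (1 + 0.0417975)^4 ≈ 1.177967.
EAR = 1.177967 − 1 ≈ 17.79673%.

17.80%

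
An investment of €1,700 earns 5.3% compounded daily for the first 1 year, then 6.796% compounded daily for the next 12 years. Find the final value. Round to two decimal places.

€4,051.42

After 1 years at 5.3%: 1,700 × 1.054425588 ≈ 1,792.5235.
Then 12 years at 6.796%: 1,792.5235 × 2.260179168 ≈ 4,051.4243.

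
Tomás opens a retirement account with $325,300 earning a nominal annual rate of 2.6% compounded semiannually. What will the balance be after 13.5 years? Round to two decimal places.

$461,040.51

Periodic rate = 2.6%/2 = 0.013; periods = 2·13.5 = 27.
A = 325,300·(1 + 0.013)^27 ≈ 325,300·1.4172779314 ≈ 461,040.5111.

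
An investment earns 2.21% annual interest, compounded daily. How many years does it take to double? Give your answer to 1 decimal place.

(1 + 0.0000605479)^(365t) = 2.
365t = ln 2 / ln(1 + 0.0000605479) ≈ 0.69315/6.05461e-05 ≈ 11448.2525.
t ≈ 31.3651.

31.4 years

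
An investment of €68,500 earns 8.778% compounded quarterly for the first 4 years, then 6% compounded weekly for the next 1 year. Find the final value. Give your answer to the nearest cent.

€102,937.49

Phase 1: 68,500·(1 + 0.021945)^16 ≈ 96,946.2338.
Phase 2: 96,946.2338·(1 + 0.06/52)^52 ≈ 102,937.4935.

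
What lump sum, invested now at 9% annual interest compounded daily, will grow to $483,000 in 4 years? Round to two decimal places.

Periodic rate = 9%/365 = 0.000246575; 1460 periods.
P = 483,000/(1 + 0.09/365)^1460 ≈ 483,000/1.43326581016 ≈ 336,992.6196.

$336,992.62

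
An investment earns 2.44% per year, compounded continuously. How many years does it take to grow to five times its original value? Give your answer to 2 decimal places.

65.96 years

e^(0.0244t) = 5, so 0.0244t = ln 5 ≈ 1.6094.
t ≈ 1.6094/0.0244 ≈ 65.9606.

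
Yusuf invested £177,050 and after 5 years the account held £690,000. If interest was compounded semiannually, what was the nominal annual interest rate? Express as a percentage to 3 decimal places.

(1 + r/2)^10 = 690,000/177,050 = 3.8972.
1 + r/2 = 3.8972^(1/10) ≈ 1.145712, so r/2 ≈ 0.145712.
r ≈ 2·0.145712 = 29.14232%.

29.142%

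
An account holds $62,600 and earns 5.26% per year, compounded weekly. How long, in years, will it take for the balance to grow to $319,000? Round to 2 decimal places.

(1 + 0.00101154)^(52t) = 319,000/62,600 = 5.0958.
52t·ln(1 + 0.00101154) = ln(5.0958); 52t = 1.6284/0.00101103 ≈ 1610.6647.
t ≈ 30.9743 years.

30.97 years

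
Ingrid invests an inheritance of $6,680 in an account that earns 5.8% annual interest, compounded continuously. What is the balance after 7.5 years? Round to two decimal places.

A = P·e^(rt) = 6,680·e^(0.058·7.5) = 6,680·e^0.435.
e^0.435 ≈ 1.544963059, so A ≈ 10,320.3532.

$10,320.35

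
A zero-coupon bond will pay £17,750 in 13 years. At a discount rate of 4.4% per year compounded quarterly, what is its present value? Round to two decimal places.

£10,049.36

Periodic rate = 4.4%/4 = 0.011; 52 periods.
P = 17,750/(1 + 0.011)^52 ≈ 17,750/1.7662821937 ≈ 10,049.3568.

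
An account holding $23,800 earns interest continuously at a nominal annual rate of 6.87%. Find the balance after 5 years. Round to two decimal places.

$33,554.99

A = P·e^(rt) = 23,800·e^(0.0687·5) = 23,800·e^0.3435.
e^0.3435 ≈ 1.4098735225, so A ≈ 33,554.9898.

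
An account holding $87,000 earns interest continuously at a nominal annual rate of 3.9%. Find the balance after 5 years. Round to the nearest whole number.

A = P·e^(rt) = 87,000·e^(0.039·5) = 87,000·e^0.195.
e^0.195 ≈ 1.21531098649, so A ≈ 105,732.0558.

$105,732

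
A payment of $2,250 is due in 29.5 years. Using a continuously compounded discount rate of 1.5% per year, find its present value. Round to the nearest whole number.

P = A·e^(−rt) = 2,250·e^(−0.4425).
e^(−0.4425) ≈ 0.642428341, so P ≈ 1,445.4638.

$1,445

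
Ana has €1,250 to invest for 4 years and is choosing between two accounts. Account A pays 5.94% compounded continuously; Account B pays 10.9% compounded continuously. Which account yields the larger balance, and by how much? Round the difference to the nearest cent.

Account A growth factor: e^(0.0594·4) = e^0.2376 ≈ 1.268201811; balance ≈ 1,585.2523.
Account B growth factor: e^(0.109·4) = e^0.436 ≈ 1.546508795; balance ≈ 1,933.1360.
Account B is larger by 347.8837.

Account B, by €347.88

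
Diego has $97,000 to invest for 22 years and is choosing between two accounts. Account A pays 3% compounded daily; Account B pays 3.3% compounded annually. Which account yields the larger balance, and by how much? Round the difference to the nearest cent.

Account B, by $10,473.27

Account A growth factor: (1 + 0.03/365)^8030 ≈ 1.93473986006; balance ≈ 187,669.7664.
Account B growth factor: (1 + 0.033)^22 ≈ 2.04271168601; balance ≈ 198,143.0335.
Account B is larger by 10,473.2671.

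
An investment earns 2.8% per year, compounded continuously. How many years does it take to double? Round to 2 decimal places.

24.76 years

e^(0.028t) = 2, so 0.028t = ln 2 ≈ 0.69315.
t ≈ 0.69315/0.028 ≈ 24.7553.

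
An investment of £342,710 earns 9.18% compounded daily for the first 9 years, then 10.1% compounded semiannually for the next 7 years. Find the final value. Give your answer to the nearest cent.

Phase 1: 342,710·(1 + 0.0918/365)^3285 ≈ 782,881.0184.
Phase 2: 782,881.0184·(1 + 0.0505)^14 ≈ 1,560,416.5856.

£1,560,416.59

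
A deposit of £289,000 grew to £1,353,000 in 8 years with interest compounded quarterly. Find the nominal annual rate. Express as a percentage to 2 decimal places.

19.77%

The 32-period growth factor is 1,353,000/289,000 = 4.68166.
r/4 = 4.68166^(1/32) − 1 ≈ 0.0494216, so r ≈ 4·0.0494216 = 19.76864%.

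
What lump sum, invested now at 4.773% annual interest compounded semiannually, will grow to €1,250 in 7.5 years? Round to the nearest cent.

Growth factor = (1 + 0.023865)^15 ≈ 1.424427858.
P = 1,250/1.424427858 ≈ 877.5453.

€877.55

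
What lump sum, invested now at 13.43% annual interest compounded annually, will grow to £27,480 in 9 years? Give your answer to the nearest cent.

£8,840.27

Annual rate = 13.43% = 0.1343; 9 periods.
P = 27,480/(1 + 0.1343)^9 ≈ 27,480/3.1085037007 ≈ 8,840.2661.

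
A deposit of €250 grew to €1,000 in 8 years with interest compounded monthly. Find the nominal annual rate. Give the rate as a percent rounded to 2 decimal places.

The 96-period growth factor is 1,000/250 = 4.
r/12 = 4^(1/96) − 1 ≈ 0.0145453, so r ≈ 12·0.0145453 = 17.45440%.

17.45%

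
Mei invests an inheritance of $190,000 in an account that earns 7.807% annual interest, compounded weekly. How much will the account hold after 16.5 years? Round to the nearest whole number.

$688,292

Periodic rate = 7.807%/52 = 0.00150135; periods = 52·16.5 = 858.
A = 190,000·(1 + 0.07807/52)^858 ≈ 190,000·3.62258907211 ≈ 688,291.9237.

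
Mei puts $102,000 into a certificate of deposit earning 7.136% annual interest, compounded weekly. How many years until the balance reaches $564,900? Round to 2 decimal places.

We need (1 + 0.00137231)^(52t) = 5.5382, so 52t = ln 5.5382 / ln 1.001372 ≈ 1248.1531.
t ≈ 1248.1531/52 = 24.0029 years.

24.00 years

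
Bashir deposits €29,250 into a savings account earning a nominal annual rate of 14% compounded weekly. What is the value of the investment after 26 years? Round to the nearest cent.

€1,108,749.80

Growth factor = (1 + 0.14/52)^1352 ≈ 37.90597597697.
A ≈ 29,250 × 37.90597597697 ≈ 1,108,749.7973.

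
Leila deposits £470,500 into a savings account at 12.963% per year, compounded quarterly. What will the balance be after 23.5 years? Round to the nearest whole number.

£9,431,219

Periodic rate = 12.963%/4 = 0.0324075; periods = 4·23.5 = 94.
A = 470,500·(1 + 0.0324075)^94 ≈ 470,500·20.04509780657 ≈ 9,431,218.5180.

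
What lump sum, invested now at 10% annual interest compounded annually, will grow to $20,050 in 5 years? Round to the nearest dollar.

$12,449

Growth factor = (1 + 0.1)^5 ≈ 1.61051.
P = 20,050/1.61051 ≈ 12,449.4725.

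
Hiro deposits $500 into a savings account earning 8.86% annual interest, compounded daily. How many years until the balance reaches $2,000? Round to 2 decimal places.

We need (1 + 0.00024274)^(365t) = 4, so 365t = ln 4 / ln 1.000243 ≈ 5711.7252.
t ≈ 5711.7252/365 = 15.6486 years.

15.65 years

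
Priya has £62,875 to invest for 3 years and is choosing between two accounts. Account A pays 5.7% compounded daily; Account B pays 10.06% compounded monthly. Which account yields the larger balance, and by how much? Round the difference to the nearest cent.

A: (1 + 0.057/365)^1095 ≈ 1.1864749087, so 62,875 × 1.1864749087 ≈ 74,599.6099.
B: (1 + 0.1006/12)^36 ≈ 1.3505906037, so 62,875 × 1.3505906037 ≈ 84,918.3842.
Difference ≈ 10,318.7743 in favor of B.

Account B, by £10,318.77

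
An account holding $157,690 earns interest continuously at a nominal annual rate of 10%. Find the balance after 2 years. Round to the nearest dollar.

$192,603

A = P·e^(rt) = 157,690·e^(0.1·2) = 157,690·e^0.2.
e^0.2 ≈ 1.22140275816, so A ≈ 192,603.0009.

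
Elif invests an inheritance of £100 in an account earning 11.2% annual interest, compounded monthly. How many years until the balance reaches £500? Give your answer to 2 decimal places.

We need (1 + 0.00933333)^(12t) = 5, so 12t = ln 5 / ln 1.009333 ≈ 173.2432.
t ≈ 173.2432/12 = 14.4369 years.

14.44 years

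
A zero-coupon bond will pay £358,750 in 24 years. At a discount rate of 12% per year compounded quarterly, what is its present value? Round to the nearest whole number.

Growth factor = (1 + 0.03)^96 ≈ 17.0755055936.
P = 358,750/17.0755055936 ≈ 21,009.6268.

£21,010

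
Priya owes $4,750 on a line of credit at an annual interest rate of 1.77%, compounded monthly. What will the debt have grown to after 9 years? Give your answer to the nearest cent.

Growth factor = (1 + 0.001475)^108 ≈ 1.172552072.
A ≈ 4,750 × 1.172552072 ≈ 5,569.6223.

$5,569.62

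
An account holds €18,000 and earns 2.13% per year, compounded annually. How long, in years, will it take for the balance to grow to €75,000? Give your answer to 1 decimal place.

We need (1 + 0.0213)^t = 4.1667, so t = ln 4.1667 / ln 1.0213 ≈ 67.7118.

67.7 years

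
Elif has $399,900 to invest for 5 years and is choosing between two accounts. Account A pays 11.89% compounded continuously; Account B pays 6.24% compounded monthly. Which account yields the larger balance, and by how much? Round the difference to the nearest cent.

Account A, by $178,784.86

Account A growth factor: e^(0.1189·5) = e^0.5945 ≈ 1.81212465608; balance ≈ 724,668.6500.
Account B growth factor: (1 + 0.0052)^60 ≈ 1.36505074154; balance ≈ 545,883.7915.
Account A is larger by 178,784.8584.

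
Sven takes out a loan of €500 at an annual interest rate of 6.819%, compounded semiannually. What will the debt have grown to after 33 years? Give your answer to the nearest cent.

€4,570.45

Growth factor = (1 + 0.034095)^66 ≈ 9.140899306.
A ≈ 500 × 9.140899306 ≈ 4,570.4497.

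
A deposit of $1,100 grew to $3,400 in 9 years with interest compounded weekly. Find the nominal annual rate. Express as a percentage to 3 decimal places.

12.554%

The 468-period growth factor is 3,400/1,100 = 3.09091.
r/52 = 3.09091^(1/468) − 1 ≈ 0.00241416, so r ≈ 52·0.00241416 = 12.55363%.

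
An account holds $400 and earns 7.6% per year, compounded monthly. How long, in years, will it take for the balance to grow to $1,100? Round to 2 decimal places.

13.35 years

(1 + 0.00633333)^(12t) = 1,100/400 = 2.75.
12t·ln(1 + 0.00633333) = ln(2.75); 12t = 1.0116/0.00631336 ≈ 160.2317.
t ≈ 13.3526 years.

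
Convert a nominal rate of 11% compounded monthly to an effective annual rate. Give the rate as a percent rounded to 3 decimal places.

EAR = (1 + 11%/12)^12 − 1 = (1 + 0.00916667)^12 − 1.
(1 + 0.00916667)^12 ≈ 1.115719, so EAR ≈ 11.57188%.

11.572%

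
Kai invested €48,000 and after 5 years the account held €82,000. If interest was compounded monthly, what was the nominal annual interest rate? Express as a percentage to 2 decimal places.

10.76%

(1 + r/12)^60 = 82,000/48,000 = 1.70833.
1 + r/12 = 1.70833^(1/60) ≈ 1.008965, so r/12 ≈ 0.00896525.
r ≈ 12·0.00896525 = 10.75830%.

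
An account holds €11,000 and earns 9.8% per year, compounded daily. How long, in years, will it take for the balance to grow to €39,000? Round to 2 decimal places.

12.92 years

We need (1 + 0.000268493)^(365t) = 3.5455, so 365t = ln 3.5455 / ln 1.000268 ≈ 4714.5943.
t ≈ 4714.5943/365 = 12.9167 years.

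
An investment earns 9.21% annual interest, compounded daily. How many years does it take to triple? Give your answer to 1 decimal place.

11.9 years

(1 + 0.000252329)^(365t) = 3.
365t = ln 3 / ln(1 + 0.000252329) ≈ 1.0986/0.000252297 ≈ 4354.4416.
t ≈ 11.9300.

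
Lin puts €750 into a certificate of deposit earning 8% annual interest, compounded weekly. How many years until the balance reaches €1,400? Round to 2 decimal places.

(1 + 0.00153846)^(52t) = 1,400/750 = 1.8667.
52t·ln(1 + 0.00153846) = ln(1.8667); 52t = 0.62415/0.00153728 ≈ 406.0123.
t ≈ 7.8079 years.

7.81 years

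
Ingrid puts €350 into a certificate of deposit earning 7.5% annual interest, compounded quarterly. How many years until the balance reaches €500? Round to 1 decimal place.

(1 + 0.01875)^(4t) = 500/350 = 1.4286.
4t·ln(1 + 0.01875) = ln(1.4286); 4t = 0.35667/0.0185764 ≈ 19.2004.
t ≈ 4.8001 years.

4.8 years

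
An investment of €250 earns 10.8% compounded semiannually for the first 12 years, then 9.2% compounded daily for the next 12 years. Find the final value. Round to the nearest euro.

After 12 years at 10.8%: 250 × 3.533252387 ≈ 883.3131.
Then 12 years at 9.2%: 883.3131 × 3.015787195 ≈ 2,663.8843.

€2,664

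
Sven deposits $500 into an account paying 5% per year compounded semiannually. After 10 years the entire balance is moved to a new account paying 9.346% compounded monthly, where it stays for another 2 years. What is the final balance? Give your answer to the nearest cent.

Phase 1: 500·(1 + 0.025)^20 ≈ 819.3082.
Phase 2: 819.3082·(1 + 0.09346/12)^24 ≈ 986.9864.

$986.99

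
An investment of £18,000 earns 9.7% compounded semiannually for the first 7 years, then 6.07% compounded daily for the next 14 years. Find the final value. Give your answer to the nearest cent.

After 7 years at 9.7%: 18,000 × 1.9406985761 ≈ 34,932.5744.
Then 14 years at 6.07%: 34,932.5744 × 2.3390137037 ≈ 81,707.7702.

£81,707.77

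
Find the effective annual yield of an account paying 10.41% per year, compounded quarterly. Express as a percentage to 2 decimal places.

10.82%

One year is 4 periods at 0.026025 each: (1 + 0.026025)^4 ≈ 1.108235.
EAR = 1.108235 − 1 ≈ 10.82348%.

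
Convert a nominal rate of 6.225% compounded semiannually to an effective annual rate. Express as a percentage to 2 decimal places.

6.32%

EAR = (1 + 6.225%/2)^2 − 1 = (1 + 0.031125)^2 − 1.
(1 + 0.031125)^2 ≈ 1.063219, so EAR ≈ 6.32188%.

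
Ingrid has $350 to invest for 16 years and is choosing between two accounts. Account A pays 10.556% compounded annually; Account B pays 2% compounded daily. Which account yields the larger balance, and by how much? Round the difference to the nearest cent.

Account A growth factor: (1 + 0.10556)^16 ≈ 4.98100612; balance ≈ 1,743.3521.
Account B growth factor: (1 + 0.02/365)^5840 ≈ 1.37711569; balance ≈ 481.9905.
Account A is larger by 1,261.3617.

Account A, by $1,261.36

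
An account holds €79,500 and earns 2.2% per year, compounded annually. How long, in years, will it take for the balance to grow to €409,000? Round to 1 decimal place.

75.3 years

We need (1 + 0.022)^t = 5.1447, so t = ln 5.1447 / ln 1.022 ≈ 75.2687.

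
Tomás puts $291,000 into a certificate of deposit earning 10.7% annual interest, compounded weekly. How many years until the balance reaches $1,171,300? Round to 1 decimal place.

13.0 years

(1 + 0.00205769)^(52t) = 1,171,300/291,000 = 4.0251.
52t·ln(1 + 0.00205769) = ln(4.0251); 52t = 1.3925/0.00205558 ≈ 677.4475.
t ≈ 13.0278 years.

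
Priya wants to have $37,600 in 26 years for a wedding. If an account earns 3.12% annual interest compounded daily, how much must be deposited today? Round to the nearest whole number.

Periodic rate = 3.12%/365 = 0.0000854795; 9490 periods.
P = 37,600/(1 + 0.0312/365)^9490 ≈ 37,600/2.2505290716 ≈ 16,707.1825.

$16,707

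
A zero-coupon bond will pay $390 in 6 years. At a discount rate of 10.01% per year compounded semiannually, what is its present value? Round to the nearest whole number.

$217

Periodic rate = 10.01%/2 = 0.05005; 12 periods.
P = 390/(1 + 0.05005)^12 ≈ 390/1.7968828 ≈ 217.0425.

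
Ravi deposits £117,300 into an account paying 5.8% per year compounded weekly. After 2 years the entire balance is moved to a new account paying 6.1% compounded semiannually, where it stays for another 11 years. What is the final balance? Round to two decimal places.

£255,096.21

Phase 1: 117,300·(1 + 0.058/52)^104 ≈ 131,718.9007.
Phase 2: 131,718.9007·(1 + 0.0305)^22 ≈ 255,096.2133.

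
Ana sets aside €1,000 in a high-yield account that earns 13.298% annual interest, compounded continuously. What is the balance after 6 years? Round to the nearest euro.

A = P·e^(rt) = 1,000·e^(0.13298·6) = 1,000·e^0.79788.
e^0.79788 ≈ 2.220827779, so A ≈ 2,220.8278.

€2,221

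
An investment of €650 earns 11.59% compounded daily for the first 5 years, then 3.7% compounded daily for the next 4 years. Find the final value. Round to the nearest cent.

€1,345.30

Phase 1: 650·(1 + 0.1159/365)^1825 ≈ 1,160.2379.
Phase 2: 1,160.2379·(1 + 0.037/365)^1460 ≈ 1,345.3008.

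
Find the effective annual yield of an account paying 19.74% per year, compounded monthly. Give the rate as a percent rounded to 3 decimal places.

21.628%

EAR = (1 + 19.74%/12)^12 − 1 = (1 + 0.01645)^12 − 1.
(1 + 0.01645)^12 ≈ 1.216276, so EAR ≈ 21.62763%.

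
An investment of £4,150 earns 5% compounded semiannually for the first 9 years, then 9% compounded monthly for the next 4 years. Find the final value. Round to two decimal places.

After 9 years at 5%: 4,150 × 1.559658718 ≈ 6,472.5837.
Then 4 years at 9%: 6,472.5837 × 1.431405333 ≈ 9,264.8908.

£9,264.89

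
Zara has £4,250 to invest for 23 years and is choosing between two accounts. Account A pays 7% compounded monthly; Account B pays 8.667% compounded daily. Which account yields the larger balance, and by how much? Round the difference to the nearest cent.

Account B, by £10,027.11

A: (1 + 0.07/12)^276 ≈ 4.979464468, so 4,250 × 4.979464468 ≈ 21,162.7240.
B: (1 + 0.08667/365)^8395 ≈ 7.3387855153, so 4,250 × 7.3387855153 ≈ 31,189.8384.
Difference ≈ 10,027.1145 in favor of B.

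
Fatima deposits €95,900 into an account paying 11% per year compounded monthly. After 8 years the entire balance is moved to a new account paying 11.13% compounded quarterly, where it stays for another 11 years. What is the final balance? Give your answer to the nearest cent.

After 8 years at 11%: 95,900 × 2.40125410972 ≈ 230,280.2691.
Then 11 years at 11.13%: 230,280.2691 × 3.3453671201 ≈ 770,372.0407.

€770,372.04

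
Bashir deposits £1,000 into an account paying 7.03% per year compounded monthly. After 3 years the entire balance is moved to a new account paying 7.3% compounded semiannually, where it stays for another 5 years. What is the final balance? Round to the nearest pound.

£1,766

After 3 years at 7.03%: 1,000 × 1.234029265 ≈ 1,234.0293.
Then 5 years at 7.3%: 1,234.0293 × 1.431176064 ≈ 1,766.1131.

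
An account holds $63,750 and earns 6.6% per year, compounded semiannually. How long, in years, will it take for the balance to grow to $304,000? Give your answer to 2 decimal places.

(1 + 0.033)^(2t) = 304,000/63,750 = 4.7686.
2t·ln(1 + 0.033) = ln(4.7686); 2t = 1.5621/0.0324672 ≈ 48.1119.
t ≈ 24.0560 years.

24.06 years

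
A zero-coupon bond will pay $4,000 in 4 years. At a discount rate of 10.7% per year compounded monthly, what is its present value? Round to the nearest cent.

$2,612.20

Periodic rate = 10.7%/12 = 0.00891667; 48 periods.
P = 4,000/(1 + 0.107/12)^48 ≈ 4,000/1.531278643 ≈ 2,612.1960.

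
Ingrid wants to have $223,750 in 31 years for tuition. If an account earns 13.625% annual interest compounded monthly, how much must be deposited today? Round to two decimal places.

Growth factor = (1 + 0.13625/12)^372 ≈ 66.6830896365.
P = 223,750/66.6830896365 ≈ 3,355.4234.

$3,355.42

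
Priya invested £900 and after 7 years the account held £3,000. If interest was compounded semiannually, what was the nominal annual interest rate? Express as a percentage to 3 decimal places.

(1 + r/2)^14 = 3,000/900 = 3.33333.
1 + r/2 = 3.33333^(1/14) ≈ 1.089804, so r/2 ≈ 0.0898042.
r ≈ 2·0.0898042 = 17.96084%.

17.961%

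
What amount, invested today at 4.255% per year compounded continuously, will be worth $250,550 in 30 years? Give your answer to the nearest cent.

$69,906.49

P = A·e^(−rt) = 250,550·e^(−1.2765).
e^(−1.2765) ≈ 0.279012135972, so P ≈ 69,906.4907.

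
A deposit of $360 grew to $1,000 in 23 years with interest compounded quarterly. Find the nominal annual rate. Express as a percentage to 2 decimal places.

4.47%

(1 + r/4)^92 = 1,000/360 = 2.77778.
1 + r/4 = 2.77778^(1/92) ≈ 1.011167, so r/4 ≈ 0.0111668.
r ≈ 4·0.0111668 = 4.46672%.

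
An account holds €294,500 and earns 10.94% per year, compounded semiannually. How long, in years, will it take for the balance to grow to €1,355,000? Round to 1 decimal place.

(1 + 0.0547)^(2t) = 1,355,000/294,500 = 4.601.
2t·ln(1 + 0.0547) = ln(4.601); 2t = 1.5263/0.0532564 ≈ 28.6591.
t ≈ 14.3295 years.

14.3 years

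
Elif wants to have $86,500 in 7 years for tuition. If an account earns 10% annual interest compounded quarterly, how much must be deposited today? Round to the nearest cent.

Growth factor = (1 + 0.025)^28 ≈ 1.9964950188.
P = 86,500/1.9964950188 ≈ 43,325.9283.

$43,325.93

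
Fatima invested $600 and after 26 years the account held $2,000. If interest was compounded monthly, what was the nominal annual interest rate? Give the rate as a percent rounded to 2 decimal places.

4.64%

(1 + r/12)^312 = 2,000/600 = 3.33333.
1 + r/12 = 3.33333^(1/312) ≈ 1.003866, so r/12 ≈ 0.00386634.
r ≈ 12·0.00386634 = 4.63961%.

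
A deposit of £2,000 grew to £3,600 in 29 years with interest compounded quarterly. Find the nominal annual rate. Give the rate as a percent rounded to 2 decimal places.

The 116-period growth factor is 3,600/2,000 = 1.8.
r/4 = 1.8^(1/116) − 1 ≈ 0.00507999, so r ≈ 4·0.00507999 = 2.03199%.

2.03%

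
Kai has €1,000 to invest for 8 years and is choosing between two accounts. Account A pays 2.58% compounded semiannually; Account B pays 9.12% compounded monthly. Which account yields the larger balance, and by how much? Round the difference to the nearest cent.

A: (1 + 0.0129)^16 ≈ 1.227623344, so 1,000 × 1.227623344 ≈ 1,227.6233.
B: (1 + 0.0076)^96 ≈ 2.06853678, so 1,000 × 2.06853678 ≈ 2,068.5368.
Difference ≈ 840.9134 in favor of B.

Account B, by €840.91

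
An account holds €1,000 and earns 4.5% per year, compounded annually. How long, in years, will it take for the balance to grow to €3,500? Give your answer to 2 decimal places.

(1 + 0.045)^t = 3,500/1,000 = 3.5.
t·ln(1 + 0.045) = ln(3.5); t = 1.2528/0.0440169 ≈ 28.4610.

28.46 years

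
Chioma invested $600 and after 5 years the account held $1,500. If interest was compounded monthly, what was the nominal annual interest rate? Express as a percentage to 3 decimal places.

The 60-period growth factor is 1,500/600 = 2.5.
r/12 = 2.5^(1/60) − 1 ≈ 0.0153887, so r ≈ 12·0.0153887 = 18.46646%.

18.466%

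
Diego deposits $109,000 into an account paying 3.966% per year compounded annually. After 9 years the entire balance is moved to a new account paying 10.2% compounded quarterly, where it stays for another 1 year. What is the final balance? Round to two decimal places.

$171,076.82

Phase 1: 109,000·(1 + 0.03966)^9 ≈ 154,685.1115.
Phase 2: 154,685.1115·(1 + 0.0255)^4 ≈ 171,076.8218.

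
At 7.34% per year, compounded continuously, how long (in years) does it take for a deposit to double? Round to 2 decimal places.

9.44 years

e^(0.0734t) = 2, so 0.0734t = ln 2 ≈ 0.69315.
t ≈ 0.69315/0.0734 ≈ 9.4434.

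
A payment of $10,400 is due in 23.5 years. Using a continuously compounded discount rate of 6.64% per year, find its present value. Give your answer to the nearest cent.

P = A·e^(−rt) = 10,400·e^(−1.5604).
e^(−1.5604) ≈ 0.21005203358, so P ≈ 2,184.5411.

$2,184.54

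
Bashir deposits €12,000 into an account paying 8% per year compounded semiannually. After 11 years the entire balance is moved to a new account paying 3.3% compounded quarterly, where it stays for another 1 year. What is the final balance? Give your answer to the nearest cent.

Phase 1: 12,000·(1 + 0.04)^22 ≈ 28,439.0255.
Phase 2: 28,439.0255·(1 + 0.00825)^4 ≈ 29,389.1911.

€29,389.19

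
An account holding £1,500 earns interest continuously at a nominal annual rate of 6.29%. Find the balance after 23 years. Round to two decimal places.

£6,373.60

A = P·e^(rt) = 1,500·e^(0.0629·23) = 1,500·e^1.4467.
e^1.4467 ≈ 4.249069424, so A ≈ 6,373.6041.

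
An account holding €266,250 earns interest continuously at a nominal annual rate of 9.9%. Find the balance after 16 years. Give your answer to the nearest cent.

A = P·e^(rt) = 266,250·e^(0.099·16) = 266,250·e^1.584.
e^1.584 ≈ 4.874414525967, so A ≈ 1,297,812.8675.

€1,297,812.87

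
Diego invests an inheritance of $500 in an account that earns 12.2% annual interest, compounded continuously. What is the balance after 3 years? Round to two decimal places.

$720.98

A = P·e^(rt) = 500·e^(0.122·3) = 500·e^0.366.
e^0.366 ≈ 1.44195524, so A ≈ 720.9776.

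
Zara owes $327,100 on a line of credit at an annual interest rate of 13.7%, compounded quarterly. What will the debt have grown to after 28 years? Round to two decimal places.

Periodic rate = 13.7%/4 = 0.03425; periods = 4·28 = 112.
A = 327,100·(1 + 0.03425)^112 ≈ 327,100·43.456956925333 ≈ 14,214,770.6103.

$14,214,770.61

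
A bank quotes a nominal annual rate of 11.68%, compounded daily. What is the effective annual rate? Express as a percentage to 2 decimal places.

EAR = (1 + 11.68%/365)^365 − 1 = (1 + 0.00032)^365 − 1.
(1 + 0.00032)^365 ≈ 1.123874, so EAR ≈ 12.38736%.

12.39%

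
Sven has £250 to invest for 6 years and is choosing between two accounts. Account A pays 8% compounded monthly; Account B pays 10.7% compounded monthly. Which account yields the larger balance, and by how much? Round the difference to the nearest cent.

Account B, by £70.34

Account A growth factor: (1 + 0.08/12)^72 ≈ 1.61350217; balance ≈ 403.3755.
Account B growth factor: (1 + 0.107/12)^72 ≈ 1.89487837; balance ≈ 473.7196.
Account B is larger by 70.3441.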